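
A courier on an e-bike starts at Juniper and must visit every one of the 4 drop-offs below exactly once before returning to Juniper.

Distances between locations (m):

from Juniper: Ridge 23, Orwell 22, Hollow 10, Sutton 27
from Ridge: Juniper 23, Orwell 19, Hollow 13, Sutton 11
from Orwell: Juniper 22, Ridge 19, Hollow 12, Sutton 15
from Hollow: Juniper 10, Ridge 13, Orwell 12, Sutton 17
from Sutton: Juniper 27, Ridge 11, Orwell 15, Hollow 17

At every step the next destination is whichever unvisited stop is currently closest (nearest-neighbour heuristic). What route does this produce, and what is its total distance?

Nearest-neighbour total = 71 m; route Juniper → Hollow → Orwell → Sutton → Ridge → Juniper.

Juniper → [Hollow:10 / Orwell:22 / Ridge:23 / Sutton:27] → Hollow (10)
Hollow → [Orwell:12 / Ridge:13 / Sutton:17] → Orwell (12)
Orwell → [Sutton:15 / Ridge:19] → Sutton (15)
Sutton → [Ridge:11] → Ridge (11)
Return Ridge→Juniper: 23.
Total = 10 + 12 + 15 + 11 + 23 = 71.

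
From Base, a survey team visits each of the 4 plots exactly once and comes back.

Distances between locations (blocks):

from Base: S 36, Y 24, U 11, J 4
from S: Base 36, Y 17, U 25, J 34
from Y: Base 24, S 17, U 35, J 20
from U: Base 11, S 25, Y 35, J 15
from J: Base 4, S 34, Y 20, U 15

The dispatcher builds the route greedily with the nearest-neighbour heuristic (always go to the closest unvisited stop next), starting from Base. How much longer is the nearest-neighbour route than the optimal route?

Excess over optimum: 8 blocks.

Base: J=4, U=11, Y=24, S=36 ⇒ J
J: U=15, Y=20, S=34 ⇒ U
U: S=25, Y=35 ⇒ S
S: Y=17 ⇒ Y
NN route Base → J → U → S → Y → Base costs 85.
Optimal: Base → U → S → Y → J → Base costs 77 (by enumerating all 12 distinct tours).
Excess = 85 − 77 = 8.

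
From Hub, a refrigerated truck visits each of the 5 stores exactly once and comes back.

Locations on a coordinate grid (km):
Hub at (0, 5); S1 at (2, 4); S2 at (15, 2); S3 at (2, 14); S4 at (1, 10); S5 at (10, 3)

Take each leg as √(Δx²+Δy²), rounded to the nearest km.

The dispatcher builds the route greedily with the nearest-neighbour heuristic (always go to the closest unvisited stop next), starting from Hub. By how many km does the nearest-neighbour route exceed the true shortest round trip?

Excess over optimum: 4 km.

Hub: S1=2, S4=5, S3=9, S5=10, S2=15 ⇒ S1
S1: S4=6, S5=8, S3=10, S2=13 ⇒ S4
S4: S3=4, S5=11, S2=16 ⇒ S3
S3: S5=14, S2=18 ⇒ S5
S5: S2=5 ⇒ S2
NN route Hub → S1 → S4 → S3 → S5 → S2 → Hub costs 46.
Optimal: Hub → S1 → S5 → S2 → S3 → S4 → Hub costs 42 (by enumerating all 60 distinct tours).
Excess = 46 − 42 = 4.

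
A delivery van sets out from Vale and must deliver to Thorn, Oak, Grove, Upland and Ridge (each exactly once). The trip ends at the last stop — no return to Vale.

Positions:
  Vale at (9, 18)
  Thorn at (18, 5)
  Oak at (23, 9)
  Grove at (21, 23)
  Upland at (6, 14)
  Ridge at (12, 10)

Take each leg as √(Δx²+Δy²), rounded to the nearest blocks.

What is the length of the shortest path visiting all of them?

40 blocks — the minimum one-way total.

There are 5! = 120 possible orderings.
Vale - Thorn - Oak - Grove - Upland - Ridge: 16+6+14+17+7 = 60
Vale - Thorn - Oak - Grove - Ridge - Upland: 16+6+14+16+7 = 59
Vale - Thorn - Oak - Upland - Grove - Ridge: 16+6+18+17+16 = 73
Vale - Thorn - Oak - Upland - Ridge - Grove: 16+6+18+7+16 = 63
Vale - Thorn - Oak - Ridge - Grove - Upland: 16+6+11+16+17 = 66
Vale - Thorn - Oak - Ridge - Upland - Grove: 16+6+11+7+17 = 57
Vale - Thorn - Grove - Oak - Upland - Ridge: 16+18+14+18+7 = 73
Vale - Thorn - Grove - Oak - Ridge - Upland: 16+18+14+11+7 = 66
Vale - Thorn - Grove - Upland - Oak - Ridge: 16+18+17+18+11 = 80
Vale - Thorn - Grove - Upland - Ridge - Oak: 16+18+17+7+11 = 69
Vale - Thorn - Grove - Ridge - Oak - Upland: 16+18+16+11+18 = 79
Vale - Thorn - Grove - Ridge - Upland - Oak: 16+18+16+7+18 = 75
Vale - Thorn - Upland - Oak - Grove - Ridge: 16+15+18+14+16 = 79
Vale - Thorn - Upland - Oak - Ridge - Grove: 16+15+18+11+16 = 76
… (106 more)
Vale - Upland - Ridge - Thorn - Oak - Grove: 5+7+8+6+14 = 40  ← best
The minimum is 40.
One shortest path: Vale → Upland → Ridge → Thorn → Oak → Grove.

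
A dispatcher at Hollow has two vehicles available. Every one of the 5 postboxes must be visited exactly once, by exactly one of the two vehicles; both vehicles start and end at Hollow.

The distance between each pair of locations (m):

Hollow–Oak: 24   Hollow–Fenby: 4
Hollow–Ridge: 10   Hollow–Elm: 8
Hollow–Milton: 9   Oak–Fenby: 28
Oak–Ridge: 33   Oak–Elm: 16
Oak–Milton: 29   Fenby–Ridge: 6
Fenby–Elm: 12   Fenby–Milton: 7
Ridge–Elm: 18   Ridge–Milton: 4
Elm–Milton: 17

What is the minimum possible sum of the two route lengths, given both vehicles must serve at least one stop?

71 m — the smallest possible combined total.

Check every non-empty split of the stops between the two vehicles; for each half take its own optimal tour:
  {Oak} + {Fenby, Ridge, Elm, Milton}: 48 + 39 = 87
  {Fenby} + {Oak, Ridge, Elm, Milton}: 8 + 67 = 75
  {Oak, Fenby} + {Ridge, Elm, Milton}: 56 + 39 = 95
  {Ridge} + {Oak, Fenby, Elm, Milton}: 20 + 64 = 84
  {Oak, Ridge} + {Fenby, Elm, Milton}: 67 + 36 = 103
  {Fenby, Ridge} + {Oak, Elm, Milton}: 20 + 62 = 82
  … (15 splits in total)
  {Oak, Elm} + {Fenby, Ridge, Milton}: 48 + 23 = 71  ← best
Best: vehicle 1 Hollow → Oak → Elm → Hollow = 48; vehicle 2 Hollow → Fenby → Ridge → Milton → Hollow = 23; combined 71.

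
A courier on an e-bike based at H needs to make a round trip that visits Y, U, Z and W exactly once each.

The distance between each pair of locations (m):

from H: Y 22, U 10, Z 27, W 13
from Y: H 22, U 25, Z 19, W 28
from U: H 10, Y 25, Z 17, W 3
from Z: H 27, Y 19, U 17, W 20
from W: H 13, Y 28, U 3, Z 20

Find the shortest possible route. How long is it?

With 4 stops there are 4!/2 = 12 distinct round trips (a route and its reverse cost the same).
H → Y → U → Z → W → H: 22+25+17+20+13 = 97
H → Y → U → W → Z → H: 22+25+3+20+27 = 97
H → Y → Z → U → W → H: 22+19+17+3+13 = 74
H → Y → Z → W → U → H: 22+19+20+3+10 = 74
H → Y → W → U → Z → H: 22+28+3+17+27 = 97
H → Y → W → Z → U → H: 22+28+20+17+10 = 97
H → U → Y → Z → W → H: 10+25+19+20+13 = 87
H → U → Y → W → Z → H: 10+25+28+20+27 = 110
H → U → Z → Y → W → H: 10+17+19+28+13 = 87
H → U → W → Y → Z → H: 10+3+28+19+27 = 87
H → Z → Y → U → W → H: 27+19+25+3+13 = 87
H → Z → U → Y → W → H: 27+17+25+28+13 = 110
The minimum is 74.
One optimal route: H → Y → Z → U → W → H (or its reverse).

Shortest round trip = 74 m.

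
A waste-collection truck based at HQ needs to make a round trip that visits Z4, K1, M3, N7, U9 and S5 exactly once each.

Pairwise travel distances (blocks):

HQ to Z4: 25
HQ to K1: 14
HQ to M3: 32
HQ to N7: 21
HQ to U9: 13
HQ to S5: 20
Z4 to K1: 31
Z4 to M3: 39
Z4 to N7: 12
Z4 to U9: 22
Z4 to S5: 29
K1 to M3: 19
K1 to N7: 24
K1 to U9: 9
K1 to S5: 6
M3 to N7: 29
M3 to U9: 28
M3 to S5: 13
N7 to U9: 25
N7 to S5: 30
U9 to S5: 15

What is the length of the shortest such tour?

Shortest round trip = 107 blocks.

With 6 stops there are 6!/2 = 360 distinct round trips (a route and its reverse cost the same).
HQ → Z4 → K1 → M3 → N7 → U9 → S5 → HQ: 25+31+19+29+25+15+20 = 164
HQ → Z4 → K1 → M3 → N7 → S5 → U9 → HQ: 25+31+19+29+30+15+13 = 162
HQ → Z4 → K1 → M3 → U9 → N7 → S5 → HQ: 25+31+19+28+25+30+20 = 178
HQ → Z4 → K1 → M3 → U9 → S5 → N7 → HQ: 25+31+19+28+15+30+21 = 169
HQ → Z4 → K1 → M3 → S5 → N7 → U9 → HQ: 25+31+19+13+30+25+13 = 156
HQ → Z4 → K1 → M3 → S5 → U9 → N7 → HQ: 25+31+19+13+15+25+21 = 149
HQ → Z4 → K1 → N7 → M3 → U9 → S5 → HQ: 25+31+24+29+28+15+20 = 172
HQ → Z4 → K1 → N7 → M3 → S5 → U9 → HQ: 25+31+24+29+13+15+13 = 150
… (352 more)
HQ → Z4 → N7 → M3 → S5 → K1 → U9 → HQ: 25+12+29+13+6+9+13 = 107  ← best
The minimum is 107.
One optimal route: HQ → Z4 → N7 → M3 → S5 → K1 → U9 → HQ (or its reverse).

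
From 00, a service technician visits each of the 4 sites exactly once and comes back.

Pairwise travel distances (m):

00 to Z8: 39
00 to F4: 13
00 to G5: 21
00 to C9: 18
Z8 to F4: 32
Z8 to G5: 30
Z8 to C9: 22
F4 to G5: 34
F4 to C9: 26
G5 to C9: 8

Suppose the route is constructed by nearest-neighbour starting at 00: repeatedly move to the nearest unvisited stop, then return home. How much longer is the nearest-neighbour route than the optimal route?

From 00: F4=13, C9=18, G5=21, Z8=39 → choose F4 (13).
From F4: C9=26, Z8=32, G5=34 → choose C9 (26).
From C9: G5=8, Z8=22 → choose G5 (8).
From G5: Z8=30 → choose Z8 (30).
NN route 00 → F4 → C9 → G5 → Z8 → 00 costs 116.
Optimal: 00 → F4 → Z8 → C9 → G5 → 00 costs 96 (by enumerating all 12 distinct tours).
Excess = 116 − 96 = 20.

Excess over optimum: 20 m.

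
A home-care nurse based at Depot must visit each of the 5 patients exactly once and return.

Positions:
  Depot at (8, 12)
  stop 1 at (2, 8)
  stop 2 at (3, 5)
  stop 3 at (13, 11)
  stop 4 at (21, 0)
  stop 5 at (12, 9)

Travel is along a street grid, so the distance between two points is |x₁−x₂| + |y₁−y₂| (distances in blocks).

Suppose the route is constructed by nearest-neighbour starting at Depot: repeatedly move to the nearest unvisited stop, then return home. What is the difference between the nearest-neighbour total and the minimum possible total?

The nearest-neighbour route is 8 blocks longer than optimal.

Depot: stop 3=6, stop 5=7, stop 1=10, stop 2=12, stop 4=25 ⇒ stop 3
stop 3: stop 5=3, stop 1=14, stop 2=16, stop 4=19 ⇒ stop 5
stop 5: stop 1=11, stop 2=13, stop 4=18 ⇒ stop 1
stop 1: stop 2=4, stop 4=27 ⇒ stop 2
stop 2: stop 4=23 ⇒ stop 4
NN route Depot → stop 3 → stop 5 → stop 1 → stop 2 → stop 4 → Depot costs 72.
Optimal: Depot → stop 1 → stop 2 → stop 4 → stop 5 → stop 3 → Depot costs 64 (by enumerating all 60 distinct tours).
Excess = 72 − 64 = 8.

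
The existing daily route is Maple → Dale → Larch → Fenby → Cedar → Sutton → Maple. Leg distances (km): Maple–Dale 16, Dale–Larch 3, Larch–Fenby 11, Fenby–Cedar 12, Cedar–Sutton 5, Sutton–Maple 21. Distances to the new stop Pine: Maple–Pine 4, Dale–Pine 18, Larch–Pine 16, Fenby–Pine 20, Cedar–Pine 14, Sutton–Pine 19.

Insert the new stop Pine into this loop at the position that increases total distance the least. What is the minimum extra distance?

Insertion cost between consecutive stops i–j is d(i,Pine) + d(Pine,j) − d(i,j):
  between Maple and Dale: 4 + 18 − 16 = 6
  between Dale and Larch: 18 + 16 − 3 = 31
  between Larch and Fenby: 16 + 20 − 11 = 25
  between Fenby and Cedar: 20 + 14 − 12 = 22
  between Cedar and Sutton: 14 + 19 − 5 = 28
  between Sutton and Maple: 19 + 4 − 21 = 2
Cheapest insertion is between Sutton and Maple, adding 2.
New total = 68 + 2 = 70.

Minimum extra distance: 2 km, inserting Pine between Sutton and Maple.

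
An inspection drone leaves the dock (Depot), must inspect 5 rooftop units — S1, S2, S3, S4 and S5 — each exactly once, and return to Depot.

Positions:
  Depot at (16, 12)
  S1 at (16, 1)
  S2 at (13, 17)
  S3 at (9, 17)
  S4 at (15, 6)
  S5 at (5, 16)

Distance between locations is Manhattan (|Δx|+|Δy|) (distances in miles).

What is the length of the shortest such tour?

Shortest round trip = 54 miles.

Depot-S1-S2-S3-S4-S5-Depot: 11+19+4+17+20+15 = 86
Depot-S1-S2-S3-S5-S4-Depot: 11+19+4+5+20+7 = 66
Depot-S1-S2-S4-S3-S5-Depot: 11+19+13+17+5+15 = 80
Depot-S1-S2-S4-S5-S3-Depot: 11+19+13+20+5+12 = 80
Depot-S1-S2-S5-S3-S4-Depot: 11+19+9+5+17+7 = 68
Depot-S1-S2-S5-S4-S3-Depot: 11+19+9+20+17+12 = 88
Depot-S1-S3-S2-S4-S5-Depot: 11+23+4+13+20+15 = 86
Depot-S1-S3-S2-S5-S4-Depot: 11+23+4+9+20+7 = 74
Depot-S1-S3-S4-S2-S5-Depot: 11+23+17+13+9+15 = 88
Depot-S1-S3-S4-S5-S2-Depot: 11+23+17+20+9+8 = 88
Depot-S1-S3-S5-S2-S4-Depot: 11+23+5+9+13+7 = 68
Depot-S1-S3-S5-S4-S2-Depot: 11+23+5+20+13+8 = 80
Depot-S1-S4-S2-S3-S5-Depot: 11+6+13+4+5+15 = 54
Depot-S1-S4-S2-S5-S3-Depot: 11+6+13+9+5+12 = 56
… (46 more)
The minimum is 54.
One optimal route: Depot → S1 → S4 → S2 → S3 → S5 → Depot (or its reverse).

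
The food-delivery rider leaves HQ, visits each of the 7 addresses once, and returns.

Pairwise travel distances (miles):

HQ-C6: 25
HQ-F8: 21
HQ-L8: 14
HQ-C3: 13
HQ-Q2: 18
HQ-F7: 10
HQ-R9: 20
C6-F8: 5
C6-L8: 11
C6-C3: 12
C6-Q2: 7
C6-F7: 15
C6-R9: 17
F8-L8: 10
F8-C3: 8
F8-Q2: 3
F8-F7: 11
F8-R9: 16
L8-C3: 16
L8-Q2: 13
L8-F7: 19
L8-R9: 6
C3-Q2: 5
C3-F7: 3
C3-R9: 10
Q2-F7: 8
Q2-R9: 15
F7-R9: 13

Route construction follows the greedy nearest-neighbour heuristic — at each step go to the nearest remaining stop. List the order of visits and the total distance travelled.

At HQ the remaining stops are F7 10, C3 13, L8 14, Q2 18, R9 20, F8 21, C6 25; go to F7.
At F7 the remaining stops are C3 3, Q2 8, F8 11, R9 13, C6 15, L8 19; go to C3.
At C3 the remaining stops are Q2 5, F8 8, R9 10, C6 12, L8 16; go to Q2.
At Q2 the remaining stops are F8 3, C6 7, L8 13, R9 15; go to F8.
At F8 the remaining stops are C6 5, L8 10, R9 16; go to C6.
At C6 the remaining stops are L8 11, R9 17; go to L8.
At L8 the remaining stops are R9 6; go to R9.
Return R9→HQ: 20.
Total = 10 + 3 + 5 + 3 + 5 + 11 + 6 + 20 = 63.

63 miles along HQ → F7 → C3 → Q2 → F8 → C6 → L8 → R9 → HQ.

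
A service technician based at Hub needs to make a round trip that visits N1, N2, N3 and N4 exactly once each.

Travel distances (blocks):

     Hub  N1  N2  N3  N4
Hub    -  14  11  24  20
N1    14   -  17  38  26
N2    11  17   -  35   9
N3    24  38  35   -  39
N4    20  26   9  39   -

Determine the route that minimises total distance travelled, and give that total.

There are 12 distinct closed tours to check (reversals are equivalent).
Hub - N1 - N2 - N3 - N4 - Hub: 14+17+35+39+20 = 125
Hub - N1 - N2 - N4 - N3 - Hub: 14+17+9+39+24 = 103
Hub - N1 - N3 - N2 - N4 - Hub: 14+38+35+9+20 = 116
Hub - N1 - N3 - N4 - N2 - Hub: 14+38+39+9+11 = 111
Hub - N1 - N4 - N2 - N3 - Hub: 14+26+9+35+24 = 108
Hub - N1 - N4 - N3 - N2 - Hub: 14+26+39+35+11 = 125
Hub - N2 - N1 - N3 - N4 - Hub: 11+17+38+39+20 = 125
Hub - N2 - N1 - N4 - N3 - Hub: 11+17+26+39+24 = 117
Hub - N2 - N3 - N1 - N4 - Hub: 11+35+38+26+20 = 130
Hub - N2 - N4 - N1 - N3 - Hub: 11+9+26+38+24 = 108
Hub - N3 - N1 - N2 - N4 - Hub: 24+38+17+9+20 = 108
Hub - N3 - N2 - N1 - N4 - Hub: 24+35+17+26+20 = 122
The minimum is 103.
One optimal route: Hub → N1 → N2 → N4 → N3 → Hub (or its reverse).

Shortest round trip = 103 blocks.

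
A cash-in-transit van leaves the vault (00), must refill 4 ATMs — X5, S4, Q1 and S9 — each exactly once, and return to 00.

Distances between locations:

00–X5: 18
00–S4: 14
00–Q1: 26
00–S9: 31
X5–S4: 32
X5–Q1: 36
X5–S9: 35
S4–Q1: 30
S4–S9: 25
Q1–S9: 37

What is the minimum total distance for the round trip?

130 — the shortest possible round trip.

00→X5→S4→Q1→S9→00: 18+32+30+37+31 = 148
00→X5→S4→S9→Q1→00: 18+32+25+37+26 = 138
00→X5→Q1→S4→S9→00: 18+36+30+25+31 = 140
00→X5→Q1→S9→S4→00: 18+36+37+25+14 = 130
00→X5→S9→S4→Q1→00: 18+35+25+30+26 = 134
00→X5→S9→Q1→S4→00: 18+35+37+30+14 = 134
00→S4→X5→Q1→S9→00: 14+32+36+37+31 = 150
00→S4→X5→S9→Q1→00: 14+32+35+37+26 = 144
00→S4→Q1→X5→S9→00: 14+30+36+35+31 = 146
00→S4→S9→X5→Q1→00: 14+25+35+36+26 = 136
00→Q1→X5→S4→S9→00: 26+36+32+25+31 = 150
00→Q1→S4→X5→S9→00: 26+30+32+35+31 = 154
The minimum is 130.
One optimal route: 00 → X5 → Q1 → S9 → S4 → 00 (or its reverse).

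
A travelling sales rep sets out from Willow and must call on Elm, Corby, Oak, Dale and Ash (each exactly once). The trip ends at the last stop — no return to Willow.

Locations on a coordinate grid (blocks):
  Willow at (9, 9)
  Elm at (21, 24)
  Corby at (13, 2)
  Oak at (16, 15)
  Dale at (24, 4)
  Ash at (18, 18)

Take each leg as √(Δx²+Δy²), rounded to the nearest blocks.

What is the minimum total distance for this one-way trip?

Shortest open route: 44 blocks.

There are 5! = 120 possible orderings.
Willow→Elm→Corby→Oak→Dale→Ash: 19+23+13+14+15 = 84
Willow→Elm→Corby→Oak→Ash→Dale: 19+23+13+4+15 = 74
Willow→Elm→Corby→Dale→Oak→Ash: 19+23+11+14+4 = 71
Willow→Elm→Corby→Dale→Ash→Oak: 19+23+11+15+4 = 72
Willow→Elm→Corby→Ash→Oak→Dale: 19+23+17+4+14 = 77
Willow→Elm→Corby→Ash→Dale→Oak: 19+23+17+15+14 = 88
Willow→Elm→Oak→Corby→Dale→Ash: 19+10+13+11+15 = 68
Willow→Elm→Oak→Corby→Ash→Dale: 19+10+13+17+15 = 74
Willow→Elm→Oak→Dale→Corby→Ash: 19+10+14+11+17 = 71
Willow→Elm→Oak→Dale→Ash→Corby: 19+10+14+15+17 = 75
Willow→Elm→Oak→Ash→Corby→Dale: 19+10+4+17+11 = 61
Willow→Elm→Oak→Ash→Dale→Corby: 19+10+4+15+11 = 59
Willow→Elm→Dale→Corby→Oak→Ash: 19+20+11+13+4 = 67
Willow→Elm→Dale→Corby→Ash→Oak: 19+20+11+17+4 = 71
… (106 more)
Willow→Corby→Dale→Oak→Ash→Elm: 8+11+14+4+7 = 44  ← best
The minimum is 44.
One shortest path: Willow → Corby → Dale → Oak → Ash → Elm.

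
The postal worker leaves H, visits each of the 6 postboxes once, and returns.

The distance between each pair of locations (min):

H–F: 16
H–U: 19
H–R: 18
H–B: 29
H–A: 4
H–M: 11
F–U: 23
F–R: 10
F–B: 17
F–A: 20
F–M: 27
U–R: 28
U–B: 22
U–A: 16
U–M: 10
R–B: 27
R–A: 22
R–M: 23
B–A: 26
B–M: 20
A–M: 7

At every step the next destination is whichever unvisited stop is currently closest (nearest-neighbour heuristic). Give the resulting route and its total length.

88 min along H → A → M → U → B → F → R → H.

From H: distances to unvisited — A=4, M=11, F=16, R=18, U=19, B=29. Nearest is A (4).
From A: distances to unvisited — M=7, U=16, F=20, R=22, B=26. Nearest is M (7).
From M: distances to unvisited — U=10, B=20, R=23, F=27. Nearest is U (10).
From U: distances to unvisited — B=22, F=23, R=28. Nearest is B (22).
From B: distances to unvisited — F=17, R=27. Nearest is F (17).
From F: distances to unvisited — R=10. Nearest is R (10).
Return R→H: 18.
Total = 4 + 7 + 10 + 22 + 17 + 10 + 18 = 88.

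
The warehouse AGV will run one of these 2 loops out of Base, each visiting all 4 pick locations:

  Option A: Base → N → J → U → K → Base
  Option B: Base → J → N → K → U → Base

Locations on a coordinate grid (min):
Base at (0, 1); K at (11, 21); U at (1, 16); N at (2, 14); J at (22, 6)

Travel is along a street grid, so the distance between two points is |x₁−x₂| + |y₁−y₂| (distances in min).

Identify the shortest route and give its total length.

Option A: 15 + 28 + 31 + 15 + 31 = 120
Option B: 27 + 28 + 16 + 15 + 16 = 102

102 min — Option B is the shortest.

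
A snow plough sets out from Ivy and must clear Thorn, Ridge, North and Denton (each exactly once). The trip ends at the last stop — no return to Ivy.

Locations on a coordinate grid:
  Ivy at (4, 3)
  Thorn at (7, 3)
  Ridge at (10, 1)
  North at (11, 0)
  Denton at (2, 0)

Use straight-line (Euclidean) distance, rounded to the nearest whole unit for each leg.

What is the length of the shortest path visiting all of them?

There are 4! = 24 possible orderings.
Ivy - Thorn - Ridge - North - Denton: 3+4+1+9 = 17
Ivy - Thorn - Ridge - Denton - North: 3+4+8+9 = 24
Ivy - Thorn - North - Ridge - Denton: 3+5+1+8 = 17
Ivy - Thorn - North - Denton - Ridge: 3+5+9+8 = 25
Ivy - Thorn - Denton - Ridge - North: 3+6+8+1 = 18
Ivy - Thorn - Denton - North - Ridge: 3+6+9+1 = 19
Ivy - Ridge - Thorn - North - Denton: 6+4+5+9 = 24
Ivy - Ridge - Thorn - Denton - North: 6+4+6+9 = 25
Ivy - Ridge - North - Thorn - Denton: 6+1+5+6 = 18
Ivy - Ridge - North - Denton - Thorn: 6+1+9+6 = 22
Ivy - Ridge - Denton - Thorn - North: 6+8+6+5 = 25
Ivy - Ridge - Denton - North - Thorn: 6+8+9+5 = 28
Ivy - North - Thorn - Ridge - Denton: 8+5+4+8 = 25
Ivy - North - Thorn - Denton - Ridge: 8+5+6+8 = 27
… (10 more)
Ivy - Denton - Thorn - Ridge - North: 4+6+4+1 = 15  ← best
The minimum is 15.
One shortest path: Ivy → Denton → Thorn → Ridge → North.

15 — the minimum one-way total.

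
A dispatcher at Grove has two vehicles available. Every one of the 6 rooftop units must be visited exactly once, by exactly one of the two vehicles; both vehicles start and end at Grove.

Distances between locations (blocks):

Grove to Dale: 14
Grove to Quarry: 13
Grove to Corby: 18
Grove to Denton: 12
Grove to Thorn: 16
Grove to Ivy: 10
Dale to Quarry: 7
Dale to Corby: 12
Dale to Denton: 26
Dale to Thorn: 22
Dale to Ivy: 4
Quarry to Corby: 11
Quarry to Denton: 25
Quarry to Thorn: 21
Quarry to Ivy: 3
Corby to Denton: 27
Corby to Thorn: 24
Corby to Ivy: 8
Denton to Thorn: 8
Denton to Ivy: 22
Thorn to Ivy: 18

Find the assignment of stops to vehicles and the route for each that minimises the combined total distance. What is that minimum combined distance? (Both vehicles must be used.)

86 blocks — the smallest possible combined total.

Try each way of splitting the stops between the two vehicles (each non-empty) and, for each split, find the best tour for each vehicle:
  {Dale} + {Quarry, Corby, Denton, Thorn, Ivy}: 28 + 68 = 96
  {Quarry} + {Dale, Corby, Denton, Thorn, Ivy}: 26 + 70 = 96
  {Dale, Quarry} + {Corby, Denton, Thorn, Ivy}: 34 + 62 = 96
  {Corby} + {Dale, Quarry, Denton, Thorn, Ivy}: 36 + 62 = 98
  {Dale, Corby} + {Quarry, Denton, Thorn, Ivy}: 44 + 54 = 98
  {Quarry, Corby} + {Dale, Denton, Thorn, Ivy}: 42 + 56 = 98
  … (31 splits in total)
  {Denton, Thorn} + {Dale, Quarry, Corby, Ivy}: 36 + 50 = 86  ← best
Best: vehicle 1 Grove → Denton → Thorn → Grove = 36; vehicle 2 Grove → Dale → Quarry → Corby → Ivy → Grove = 50; combined 86.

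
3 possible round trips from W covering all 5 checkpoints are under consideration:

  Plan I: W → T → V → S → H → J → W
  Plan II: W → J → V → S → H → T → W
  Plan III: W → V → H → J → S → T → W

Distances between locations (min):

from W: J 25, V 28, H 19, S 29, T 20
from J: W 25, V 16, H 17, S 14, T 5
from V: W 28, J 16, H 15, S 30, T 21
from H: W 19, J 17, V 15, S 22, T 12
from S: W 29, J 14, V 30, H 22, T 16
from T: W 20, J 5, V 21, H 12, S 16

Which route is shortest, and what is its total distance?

110 min — Plan III is the shortest.

Plan I: 20 + 21 + 30 + 22 + 17 + 25 = 135
Plan II: 25 + 16 + 30 + 22 + 12 + 20 = 125
Plan III: 28 + 15 + 17 + 14 + 16 + 20 = 110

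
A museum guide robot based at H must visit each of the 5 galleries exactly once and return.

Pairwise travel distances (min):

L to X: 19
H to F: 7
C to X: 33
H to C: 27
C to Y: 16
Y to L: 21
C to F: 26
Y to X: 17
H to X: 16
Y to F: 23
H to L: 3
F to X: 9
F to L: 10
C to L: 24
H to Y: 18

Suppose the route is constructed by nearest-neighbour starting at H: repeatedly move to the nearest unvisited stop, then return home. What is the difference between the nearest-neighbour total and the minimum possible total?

From H: L=3, F=7, X=16, Y=18, C=27 → choose L (3).
From L: F=10, X=19, Y=21, C=24 → choose F (10).
From F: X=9, Y=23, C=26 → choose X (9).
From X: Y=17, C=33 → choose Y (17).
From Y: C=16 → choose C (16).
NN route H → L → F → X → Y → C → H costs 82.
Optimal: H → F → X → Y → C → L → H costs 76 (by enumerating all 60 distinct tours).
Excess = 82 − 76 = 6.

6 min longer than the optimal tour.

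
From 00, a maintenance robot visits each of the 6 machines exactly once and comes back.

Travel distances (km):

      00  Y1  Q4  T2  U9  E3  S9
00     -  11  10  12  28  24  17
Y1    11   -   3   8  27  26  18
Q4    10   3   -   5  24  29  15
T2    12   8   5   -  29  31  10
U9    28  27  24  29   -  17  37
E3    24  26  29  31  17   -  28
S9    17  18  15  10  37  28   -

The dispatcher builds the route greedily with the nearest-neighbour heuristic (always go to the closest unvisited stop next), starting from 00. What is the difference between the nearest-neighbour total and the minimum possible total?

Excess over optimum: 2 km.

00: Q4=10, Y1=11, T2=12, S9=17, E3=24, U9=28 ⇒ Q4
Q4: Y1=3, T2=5, S9=15, U9=24, E3=29 ⇒ Y1
Y1: T2=8, S9=18, E3=26, U9=27 ⇒ T2
T2: S9=10, U9=29, E3=31 ⇒ S9
S9: E3=28, U9=37 ⇒ E3
E3: U9=17 ⇒ U9
NN route 00 → Q4 → Y1 → T2 → S9 → E3 → U9 → 00 costs 104.
Optimal: 00 → Y1 → Q4 → T2 → S9 → E3 → U9 → 00 costs 102 (by enumerating all 360 distinct tours).
Excess = 104 − 102 = 2.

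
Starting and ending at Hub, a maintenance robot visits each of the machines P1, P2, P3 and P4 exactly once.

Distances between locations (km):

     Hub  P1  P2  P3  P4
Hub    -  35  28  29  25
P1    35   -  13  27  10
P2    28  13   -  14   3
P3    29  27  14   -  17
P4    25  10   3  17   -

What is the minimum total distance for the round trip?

There are 12 distinct closed tours to check (reversals are equivalent).
Hub-P1-P2-P3-P4-Hub: 35+13+14+17+25 = 104
Hub-P1-P2-P4-P3-Hub: 35+13+3+17+29 = 97
Hub-P1-P3-P2-P4-Hub: 35+27+14+3+25 = 104
Hub-P1-P3-P4-P2-Hub: 35+27+17+3+28 = 110
Hub-P1-P4-P2-P3-Hub: 35+10+3+14+29 = 91
Hub-P1-P4-P3-P2-Hub: 35+10+17+14+28 = 104
Hub-P2-P1-P3-P4-Hub: 28+13+27+17+25 = 110
Hub-P2-P1-P4-P3-Hub: 28+13+10+17+29 = 97
Hub-P2-P3-P1-P4-Hub: 28+14+27+10+25 = 104
Hub-P2-P4-P1-P3-Hub: 28+3+10+27+29 = 97
Hub-P3-P1-P2-P4-Hub: 29+27+13+3+25 = 97
Hub-P3-P2-P1-P4-Hub: 29+14+13+10+25 = 91
The minimum is 91.
One optimal route: Hub → P1 → P4 → P2 → P3 → Hub (or its reverse).

Shortest round trip = 91 km.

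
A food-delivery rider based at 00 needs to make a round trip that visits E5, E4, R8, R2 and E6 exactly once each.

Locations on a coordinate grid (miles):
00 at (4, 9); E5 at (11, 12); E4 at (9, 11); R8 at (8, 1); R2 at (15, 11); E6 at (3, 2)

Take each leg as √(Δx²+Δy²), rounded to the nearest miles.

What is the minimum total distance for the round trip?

Minimum total distance: 35 miles.

00 - E5 - E4 - R8 - R2 - E6 - 00: 8+2+10+12+15+7 = 54
00 - E5 - E4 - R8 - E6 - R2 - 00: 8+2+10+5+15+11 = 51
00 - E5 - E4 - R2 - R8 - E6 - 00: 8+2+6+12+5+7 = 40
00 - E5 - E4 - R2 - E6 - R8 - 00: 8+2+6+15+5+9 = 45
00 - E5 - E4 - E6 - R8 - R2 - 00: 8+2+11+5+12+11 = 49
00 - E5 - E4 - E6 - R2 - R8 - 00: 8+2+11+15+12+9 = 57
00 - E5 - R8 - E4 - R2 - E6 - 00: 8+11+10+6+15+7 = 57
00 - E5 - R8 - E4 - E6 - R2 - 00: 8+11+10+11+15+11 = 66
00 - E5 - R8 - R2 - E4 - E6 - 00: 8+11+12+6+11+7 = 55
00 - E5 - R8 - R2 - E6 - E4 - 00: 8+11+12+15+11+5 = 62
00 - E5 - R8 - E6 - E4 - R2 - 00: 8+11+5+11+6+11 = 52
00 - E5 - R8 - E6 - R2 - E4 - 00: 8+11+5+15+6+5 = 50
00 - E5 - R2 - E4 - R8 - E6 - 00: 8+4+6+10+5+7 = 40
00 - E5 - R2 - E4 - E6 - R8 - 00: 8+4+6+11+5+9 = 43
… (46 more)
00 - E4 - E5 - R2 - R8 - E6 - 00: 5+2+4+12+5+7 = 35  ← best
The minimum is 35.
One optimal route: 00 → E4 → E5 → R2 → R8 → E6 → 00 (or its reverse).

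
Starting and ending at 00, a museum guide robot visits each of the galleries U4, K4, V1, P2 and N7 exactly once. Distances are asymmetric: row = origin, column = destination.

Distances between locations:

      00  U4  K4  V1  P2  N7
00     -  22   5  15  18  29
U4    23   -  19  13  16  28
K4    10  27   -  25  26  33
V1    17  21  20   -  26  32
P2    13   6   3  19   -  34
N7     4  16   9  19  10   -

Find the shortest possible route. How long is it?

00→U4→K4→V1→P2→N7→00: 22+19+25+26+34+4 = 130
00→U4→K4→V1→N7→P2→00: 22+19+25+32+10+13 = 121
00→U4→K4→P2→V1→N7→00: 22+19+26+19+32+4 = 122
00→U4→K4→P2→N7→V1→00: 22+19+26+34+19+17 = 137
00→U4→K4→N7→V1→P2→00: 22+19+33+19+26+13 = 132
00→U4→K4→N7→P2→V1→00: 22+19+33+10+19+17 = 120
00→U4→V1→K4→P2→N7→00: 22+13+20+26+34+4 = 119
00→U4→V1→K4→N7→P2→00: 22+13+20+33+10+13 = 111
00→U4→V1→P2→K4→N7→00: 22+13+26+3+33+4 = 101
00→U4→V1→P2→N7→K4→00: 22+13+26+34+9+10 = 114
00→U4→V1→N7→K4→P2→00: 22+13+32+9+26+13 = 115
00→U4→V1→N7→P2→K4→00: 22+13+32+10+3+10 = 90
00→U4→P2→K4→V1→N7→00: 22+16+3+25+32+4 = 102
00→U4→P2→K4→N7→V1→00: 22+16+3+33+19+17 = 110
… (106 more)
00→K4→N7→P2→U4→V1→00: 5+33+10+6+13+17 = 84  ← best
The minimum is 84.
One optimal route: 00 → K4 → N7 → P2 → U4 → V1 → 00.

84 — the shortest possible round trip.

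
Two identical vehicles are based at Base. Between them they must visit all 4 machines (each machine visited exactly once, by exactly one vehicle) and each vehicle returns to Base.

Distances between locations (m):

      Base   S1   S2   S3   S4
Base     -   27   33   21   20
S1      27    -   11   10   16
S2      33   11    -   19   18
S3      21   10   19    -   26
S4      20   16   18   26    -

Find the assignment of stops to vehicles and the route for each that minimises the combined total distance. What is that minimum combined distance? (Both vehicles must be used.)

115 m — the smallest possible combined total.

Try each way of splitting the stops between the two vehicles (each non-empty) and, for each split, find the best tour for each vehicle:
  {S1} + {S2, S3, S4}: 54 + 78 = 132
  {S2} + {S1, S3, S4}: 66 + 67 = 133
  {S1, S2} + {S3, S4}: 71 + 67 = 138
  {S3} + {S1, S2, S4}: 42 + 76 = 118
  {S1, S3} + {S2, S4}: 58 + 71 = 129
  {S2, S3} + {S1, S4}: 73 + 63 = 136
  … (7 splits in total)
  {S1, S2, S3} + {S4}: 75 + 40 = 115  ← best
Best: vehicle 1 Base → S2 → S1 → S3 → Base = 75; vehicle 2 Base → S4 → Base = 40; combined 115.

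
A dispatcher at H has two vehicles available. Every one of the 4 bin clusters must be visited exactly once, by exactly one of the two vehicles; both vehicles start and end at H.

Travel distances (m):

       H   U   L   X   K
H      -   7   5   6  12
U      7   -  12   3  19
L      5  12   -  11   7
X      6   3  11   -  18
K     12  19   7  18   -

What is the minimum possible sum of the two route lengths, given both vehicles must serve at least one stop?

Try each way of splitting the stops between the two vehicles (each non-empty) and, for each split, find the best tour for each vehicle:
  {U} + {L, X, K}: 14 + 36 = 50
  {L} + {U, X, K}: 10 + 40 = 50
  {U, L} + {X, K}: 24 + 36 = 60
  {X} + {U, L, K}: 12 + 38 = 50
  {U, X} + {L, K}: 16 + 24 = 40
  {L, X} + {U, K}: 22 + 38 = 60
  … (7 splits in total)
Best: vehicle 1 H → U → X → H = 16; vehicle 2 H → L → K → H = 24; combined 40.

Minimum combined distance: 40 m.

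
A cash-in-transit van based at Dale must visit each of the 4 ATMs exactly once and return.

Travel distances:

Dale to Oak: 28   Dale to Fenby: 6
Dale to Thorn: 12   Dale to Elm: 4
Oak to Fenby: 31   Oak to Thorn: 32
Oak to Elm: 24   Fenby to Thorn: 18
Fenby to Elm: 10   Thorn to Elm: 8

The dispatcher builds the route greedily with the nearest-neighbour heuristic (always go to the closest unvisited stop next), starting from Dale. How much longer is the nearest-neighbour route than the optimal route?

From Dale: Elm=4, Fenby=6, Thorn=12, Oak=28 → choose Elm (4).
From Elm: Thorn=8, Fenby=10, Oak=24 → choose Thorn (8).
From Thorn: Fenby=18, Oak=32 → choose Fenby (18).
From Fenby: Oak=31 → choose Oak (31).
NN route Dale → Elm → Thorn → Fenby → Oak → Dale costs 89.
Optimal: Dale → Fenby → Oak → Thorn → Elm → Dale costs 81 (by enumerating all 12 distinct tours).
Excess = 89 − 81 = 8.

The nearest-neighbour route is 8 longer than optimal.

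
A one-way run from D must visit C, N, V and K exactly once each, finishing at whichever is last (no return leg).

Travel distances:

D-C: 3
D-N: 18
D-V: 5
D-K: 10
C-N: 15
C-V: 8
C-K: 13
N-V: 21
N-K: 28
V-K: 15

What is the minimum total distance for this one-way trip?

Shortest open route: 48.

There are 4! = 24 possible orderings.
D → C → N → V → K: 3+15+21+15 = 54
D → C → N → K → V: 3+15+28+15 = 61
D → C → V → N → K: 3+8+21+28 = 60
D → C → V → K → N: 3+8+15+28 = 54
D → C → K → N → V: 3+13+28+21 = 65
D → C → K → V → N: 3+13+15+21 = 52
D → N → C → V → K: 18+15+8+15 = 56
D → N → C → K → V: 18+15+13+15 = 61
D → N → V → C → K: 18+21+8+13 = 60
D → N → V → K → C: 18+21+15+13 = 67
D → N → K → C → V: 18+28+13+8 = 67
D → N → K → V → C: 18+28+15+8 = 69
D → V → C → N → K: 5+8+15+28 = 56
D → V → C → K → N: 5+8+13+28 = 54
… (10 more)
D → V → K → C → N: 5+15+13+15 = 48  ← best
The minimum is 48.
One shortest path: D → V → K → C → N.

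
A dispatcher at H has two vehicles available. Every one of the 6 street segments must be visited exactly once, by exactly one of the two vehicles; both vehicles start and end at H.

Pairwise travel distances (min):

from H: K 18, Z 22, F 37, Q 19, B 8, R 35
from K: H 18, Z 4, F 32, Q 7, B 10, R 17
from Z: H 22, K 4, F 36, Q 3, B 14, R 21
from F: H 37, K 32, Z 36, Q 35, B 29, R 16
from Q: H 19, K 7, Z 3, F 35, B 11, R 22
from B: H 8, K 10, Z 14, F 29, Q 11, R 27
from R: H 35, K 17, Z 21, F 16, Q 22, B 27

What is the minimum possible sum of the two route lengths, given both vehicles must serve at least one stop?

112 min — the smallest possible combined total.

There are 2^5 − 1 = 31 ways to divide the 6 stops into two non-empty groups. For each, the best each vehicle can do is its own shortest tour through its group:
  {K} + {Z, F, Q, B, R}: 36 + 96 = 132
  {Z} + {K, F, Q, B, R}: 44 + 96 = 140
  {K, Z} + {F, Q, B, R}: 44 + 94 = 138
  {F} + {K, Z, Q, B, R}: 74 + 78 = 152
  {K, F} + {Z, Q, B, R}: 87 + 78 = 165
  {Z, F} + {K, Q, B, R}: 95 + 76 = 171
  … (31 splits in total)
  {B} + {K, Z, F, Q, R}: 16 + 96 = 112  ← best
Best: vehicle 1 H → B → H = 16; vehicle 2 H → F → R → K → Z → Q → H = 96; combined 112.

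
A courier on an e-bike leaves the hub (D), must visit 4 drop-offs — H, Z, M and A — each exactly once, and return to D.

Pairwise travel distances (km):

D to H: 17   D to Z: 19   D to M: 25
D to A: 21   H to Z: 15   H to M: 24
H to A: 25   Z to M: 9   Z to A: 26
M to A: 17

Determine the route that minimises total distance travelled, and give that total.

79 km — the shortest possible round trip.

With 4 stops there are 4!/2 = 12 distinct round trips (a route and its reverse cost the same).
D→H→Z→M→A→D: 17+15+9+17+21 = 79
D→H→Z→A→M→D: 17+15+26+17+25 = 100
D→H→M→Z→A→D: 17+24+9+26+21 = 97
D→H→M→A→Z→D: 17+24+17+26+19 = 103
D→H→A→Z→M→D: 17+25+26+9+25 = 102
D→H→A→M→Z→D: 17+25+17+9+19 = 87
D→Z→H→M→A→D: 19+15+24+17+21 = 96
D→Z→H→A→M→D: 19+15+25+17+25 = 101
D→Z→M→H→A→D: 19+9+24+25+21 = 98
D→Z→A→H→M→D: 19+26+25+24+25 = 119
D→M→H→Z→A→D: 25+24+15+26+21 = 111
D→M→Z→H→A→D: 25+9+15+25+21 = 95
The minimum is 79.
One optimal route: D → H → Z → M → A → D (or its reverse).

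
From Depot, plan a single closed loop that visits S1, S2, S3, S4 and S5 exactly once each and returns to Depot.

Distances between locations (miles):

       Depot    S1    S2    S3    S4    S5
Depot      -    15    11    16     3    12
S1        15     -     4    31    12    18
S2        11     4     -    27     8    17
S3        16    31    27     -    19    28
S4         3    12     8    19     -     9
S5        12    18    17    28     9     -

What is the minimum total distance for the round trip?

With 5 stops there are 5!/2 = 60 distinct round trips (a route and its reverse cost the same).
Depot-S1-S2-S3-S4-S5-Depot: 15+4+27+19+9+12 = 86
Depot-S1-S2-S3-S5-S4-Depot: 15+4+27+28+9+3 = 86
Depot-S1-S2-S4-S3-S5-Depot: 15+4+8+19+28+12 = 86
Depot-S1-S2-S4-S5-S3-Depot: 15+4+8+9+28+16 = 80
Depot-S1-S2-S5-S3-S4-Depot: 15+4+17+28+19+3 = 86
Depot-S1-S2-S5-S4-S3-Depot: 15+4+17+9+19+16 = 80
Depot-S1-S3-S2-S4-S5-Depot: 15+31+27+8+9+12 = 102
Depot-S1-S3-S2-S5-S4-Depot: 15+31+27+17+9+3 = 102
Depot-S1-S3-S4-S2-S5-Depot: 15+31+19+8+17+12 = 102
Depot-S1-S3-S4-S5-S2-Depot: 15+31+19+9+17+11 = 102
Depot-S1-S3-S5-S2-S4-Depot: 15+31+28+17+8+3 = 102
Depot-S1-S3-S5-S4-S2-Depot: 15+31+28+9+8+11 = 102
Depot-S1-S4-S2-S3-S5-Depot: 15+12+8+27+28+12 = 102
Depot-S1-S4-S2-S5-S3-Depot: 15+12+8+17+28+16 = 96
… (46 more)
Depot-S2-S1-S5-S4-S3-Depot: 11+4+18+9+19+16 = 77  ← best
The minimum is 77.
One optimal route: Depot → S2 → S1 → S5 → S4 → S3 → Depot (or its reverse).

Shortest round trip = 77 miles.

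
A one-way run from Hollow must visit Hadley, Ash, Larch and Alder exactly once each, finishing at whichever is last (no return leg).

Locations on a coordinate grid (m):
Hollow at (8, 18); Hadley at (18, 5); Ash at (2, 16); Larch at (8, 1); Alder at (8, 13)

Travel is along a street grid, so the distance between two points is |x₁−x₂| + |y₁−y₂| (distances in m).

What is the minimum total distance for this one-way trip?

Shortest open route: 43 m.

There are 4! = 24 possible orderings.
Hollow → Hadley → Ash → Larch → Alder: 23+27+21+12 = 83
Hollow → Hadley → Ash → Alder → Larch: 23+27+9+12 = 71
Hollow → Hadley → Larch → Ash → Alder: 23+14+21+9 = 67
Hollow → Hadley → Larch → Alder → Ash: 23+14+12+9 = 58
Hollow → Hadley → Alder → Ash → Larch: 23+18+9+21 = 71
Hollow → Hadley → Alder → Larch → Ash: 23+18+12+21 = 74
Hollow → Ash → Hadley → Larch → Alder: 8+27+14+12 = 61
Hollow → Ash → Hadley → Alder → Larch: 8+27+18+12 = 65
Hollow → Ash → Larch → Hadley → Alder: 8+21+14+18 = 61
Hollow → Ash → Larch → Alder → Hadley: 8+21+12+18 = 59
Hollow → Ash → Alder → Hadley → Larch: 8+9+18+14 = 49
Hollow → Ash → Alder → Larch → Hadley: 8+9+12+14 = 43
Hollow → Larch → Hadley → Ash → Alder: 17+14+27+9 = 67
Hollow → Larch → Hadley → Alder → Ash: 17+14+18+9 = 58
… (10 more)
The minimum is 43.
One shortest path: Hollow → Ash → Alder → Larch → Hadley.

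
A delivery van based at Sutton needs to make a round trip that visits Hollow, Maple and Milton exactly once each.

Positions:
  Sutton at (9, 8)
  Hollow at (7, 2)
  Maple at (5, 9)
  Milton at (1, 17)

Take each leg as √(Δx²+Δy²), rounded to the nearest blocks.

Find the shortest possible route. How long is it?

With 3 stops there are 3!/2 = 3 distinct round trips (a route and its reverse cost the same).
Sutton → Hollow → Maple → Milton → Sutton: 6+7+9+12 = 34
Sutton → Hollow → Milton → Maple → Sutton: 6+16+9+4 = 35
Sutton → Maple → Hollow → Milton → Sutton: 4+7+16+12 = 39
The minimum is 34.
One optimal route: Sutton → Hollow → Maple → Milton → Sutton (or its reverse).

Shortest round trip = 34 blocks.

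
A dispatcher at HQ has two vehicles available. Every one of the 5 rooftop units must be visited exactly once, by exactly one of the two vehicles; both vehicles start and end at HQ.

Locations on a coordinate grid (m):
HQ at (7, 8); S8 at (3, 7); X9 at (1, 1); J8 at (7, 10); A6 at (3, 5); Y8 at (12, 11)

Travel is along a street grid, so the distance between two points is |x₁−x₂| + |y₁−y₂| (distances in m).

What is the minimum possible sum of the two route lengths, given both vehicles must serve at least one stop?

Minimum combined distance: 42 m.

There are 2^4 − 1 = 15 ways to divide the 5 stops into two non-empty groups. For each, the best each vehicle can do is its own shortest tour through its group:
  {S8} + {X9, J8, A6, Y8}: 10 + 42 = 52
  {X9} + {S8, J8, A6, Y8}: 26 + 30 = 56
  {S8, X9} + {J8, A6, Y8}: 26 + 30 = 56
  {J8} + {S8, X9, A6, Y8}: 4 + 42 = 46
  {S8, J8} + {X9, A6, Y8}: 14 + 42 = 56
  {X9, J8} + {S8, A6, Y8}: 30 + 30 = 60
  … (15 splits in total)
  {S8, X9, A6} + {J8, Y8}: 26 + 16 = 42  ← best
Best: vehicle 1 HQ → S8 → X9 → A6 → HQ = 26; vehicle 2 HQ → J8 → Y8 → HQ = 16; combined 42.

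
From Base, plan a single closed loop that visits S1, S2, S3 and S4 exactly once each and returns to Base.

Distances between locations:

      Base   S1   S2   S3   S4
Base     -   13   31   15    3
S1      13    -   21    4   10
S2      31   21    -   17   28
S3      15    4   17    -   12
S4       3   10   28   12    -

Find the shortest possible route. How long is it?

Minimum total distance: 65.

With 4 stops there are 4!/2 = 12 distinct round trips (a route and its reverse cost the same).
Base - S1 - S2 - S3 - S4 - Base: 13+21+17+12+3 = 66
Base - S1 - S2 - S4 - S3 - Base: 13+21+28+12+15 = 89
Base - S1 - S3 - S2 - S4 - Base: 13+4+17+28+3 = 65
Base - S1 - S3 - S4 - S2 - Base: 13+4+12+28+31 = 88
Base - S1 - S4 - S2 - S3 - Base: 13+10+28+17+15 = 83
Base - S1 - S4 - S3 - S2 - Base: 13+10+12+17+31 = 83
Base - S2 - S1 - S3 - S4 - Base: 31+21+4+12+3 = 71
Base - S2 - S1 - S4 - S3 - Base: 31+21+10+12+15 = 89
Base - S2 - S3 - S1 - S4 - Base: 31+17+4+10+3 = 65
Base - S2 - S4 - S1 - S3 - Base: 31+28+10+4+15 = 88
Base - S3 - S1 - S2 - S4 - Base: 15+4+21+28+3 = 71
Base - S3 - S2 - S1 - S4 - Base: 15+17+21+10+3 = 66
The minimum is 65.
One optimal route: Base → S1 → S3 → S2 → S4 → Base (or its reverse).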